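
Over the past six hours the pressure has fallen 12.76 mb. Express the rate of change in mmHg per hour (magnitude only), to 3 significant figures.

1.60 mmHg per hour

12.76 mb / 6 h × 0.750062 mmHg/mb = 1.60 mmHg/h.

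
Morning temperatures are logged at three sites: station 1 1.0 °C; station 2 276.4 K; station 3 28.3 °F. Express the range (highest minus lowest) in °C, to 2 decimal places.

station 2: 276.4 K = 3.250 °C.
station 3: 28.3 °F = -2.056 °C.
Spread: 3.250 − (-2.056) = 5.306 °C.

5.31 °C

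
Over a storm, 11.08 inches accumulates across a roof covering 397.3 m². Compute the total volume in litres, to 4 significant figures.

Depth: 11.08 in × 25.4 = 281.432 mm.
1 mm over 1 m² is 1 L, so volume = 281.432 × 397.3 = 111812.93 L ≈ 111800 L.

111800 litres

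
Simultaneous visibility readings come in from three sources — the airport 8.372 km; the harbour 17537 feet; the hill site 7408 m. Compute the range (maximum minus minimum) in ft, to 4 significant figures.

9930 ft

the airport: 8.372 km = 27467.19 ft.
the hill site: 7408 m = 24304.46 ft.
Spread: 27467.19 − 17537.00 = 9930 ft.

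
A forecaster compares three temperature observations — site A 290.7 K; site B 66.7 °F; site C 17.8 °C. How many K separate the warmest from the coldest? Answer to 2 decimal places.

site A: 290.7 K = 17.550 °C.
site B: 66.7 °F = 19.278 °C.
Spread: 19.278 − 17.550 = 1.728 °C.

1.73 K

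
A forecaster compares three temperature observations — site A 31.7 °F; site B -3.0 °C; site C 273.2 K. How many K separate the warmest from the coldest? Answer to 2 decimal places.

site A: 31.7 °F = -0.167 °C.
site C: 273.2 K = 0.050 °C.
Spread: 0.050 − (-3.000) = 3.050 °C.

3.05 K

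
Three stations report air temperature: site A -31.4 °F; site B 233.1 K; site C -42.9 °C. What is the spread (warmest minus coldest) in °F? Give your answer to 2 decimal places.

13.82 °F

site A: -31.4 °F = -35.222 °C.
site B: 233.1 K = -40.050 °C.
Spread: (-35.222) − (-42.900) = 7.678 °C = 13.82 °F.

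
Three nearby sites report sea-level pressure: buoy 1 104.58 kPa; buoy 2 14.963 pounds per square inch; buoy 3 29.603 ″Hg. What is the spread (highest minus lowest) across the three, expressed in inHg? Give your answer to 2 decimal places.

1.28 inHg

buoy 1: 104.58 kPa = 30.8825 inHg.
buoy 2: 14.963 psi = 30.4650 inHg.
Spread: 30.8825 − 29.6030 = 1.28 inHg.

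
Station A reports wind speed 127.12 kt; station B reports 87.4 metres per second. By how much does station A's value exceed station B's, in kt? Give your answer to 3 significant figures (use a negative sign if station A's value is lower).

station B: 87.4 m/s = 169.892 kt.
Difference: 127.120 − 169.892 = -42.8 kt.

-42.8 kt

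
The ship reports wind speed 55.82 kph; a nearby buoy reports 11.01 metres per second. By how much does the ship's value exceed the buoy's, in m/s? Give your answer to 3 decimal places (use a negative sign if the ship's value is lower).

the ship: 55.82 km/h = 15.50556 m/s.
Difference: 15.50556 − 11.01000 = 4.496 m/s.

4.496 m/s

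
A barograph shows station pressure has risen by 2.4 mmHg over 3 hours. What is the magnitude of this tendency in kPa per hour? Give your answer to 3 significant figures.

0.107 kPa per hour

2.4 mmHg / 3 h × 0.133322 kPa/mmHg = 0.107 kPa/h.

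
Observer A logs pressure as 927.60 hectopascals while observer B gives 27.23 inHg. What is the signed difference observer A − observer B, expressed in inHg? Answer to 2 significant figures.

0.16 inHg

observer A: 927.60 hPa = 27.3920 inHg.
Difference: 27.3920 − 27.2300 = 0.16 inHg.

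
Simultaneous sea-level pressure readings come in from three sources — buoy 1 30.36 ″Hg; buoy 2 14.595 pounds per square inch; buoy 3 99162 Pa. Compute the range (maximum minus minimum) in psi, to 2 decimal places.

buoy 1: 30.36 inHg = 14.9114 psi.
buoy 3: 99162 Pa = 14.3822 psi.
Spread: 14.9114 − 14.3822 = 0.53 psi.

0.53 psi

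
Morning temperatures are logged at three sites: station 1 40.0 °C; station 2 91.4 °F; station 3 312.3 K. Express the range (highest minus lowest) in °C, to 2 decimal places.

7.00 °C

station 2: 91.4 °F = 33.000 °C.
station 3: 312.3 K = 39.150 °C.
Spread: 40.000 − 33.000 = 7.000 °C.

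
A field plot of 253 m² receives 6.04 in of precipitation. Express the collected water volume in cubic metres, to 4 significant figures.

Depth: 6.04 in × 25.4 = 153.416 mm.
1 mm over 1 m² is 1 L, so volume = 153.416 × 253 = 38814.248 L = 38.81 m³.

38.81 cubic metres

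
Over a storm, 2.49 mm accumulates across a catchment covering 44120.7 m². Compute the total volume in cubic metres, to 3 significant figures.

1 mm over 1 m² is 1 L, so volume = 2.49 × 44120.7 = 109860.54 L = 110 m³.

110 cubic metres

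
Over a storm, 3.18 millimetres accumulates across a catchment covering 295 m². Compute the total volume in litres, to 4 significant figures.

1 mm over 1 m² is 1 L, so volume = 3.18 × 295 = 938.1 L.

938.1 litres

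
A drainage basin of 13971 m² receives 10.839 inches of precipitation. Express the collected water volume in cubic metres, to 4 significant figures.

Depth: 10.839 in × 25.4 = 275.3106 mm.
1 mm over 1 m² is 1 L, so volume = 275.3106 × 13971 = 3846364.4 L = 3846 m³.

3846 cubic metres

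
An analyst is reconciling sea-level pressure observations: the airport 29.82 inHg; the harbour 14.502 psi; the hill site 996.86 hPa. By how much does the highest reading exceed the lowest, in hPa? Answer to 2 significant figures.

13 hPa

the airport: 29.82 inHg = 1009.82 hPa.
the harbour: 14.502 psi = 999.88 hPa.
Spread: 1009.82 − 996.86 = 13 hPa.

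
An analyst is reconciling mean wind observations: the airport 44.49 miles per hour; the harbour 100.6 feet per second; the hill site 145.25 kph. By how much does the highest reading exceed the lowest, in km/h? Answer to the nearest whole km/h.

the airport: 44.49 mph = 71.60 km/h.
the harbour: 100.6 ft/s = 110.39 km/h.
Spread: 145.25 − 71.60 = 74 km/h.

74 km/h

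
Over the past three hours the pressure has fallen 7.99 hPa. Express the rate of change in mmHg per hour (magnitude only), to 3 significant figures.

7.99 hPa / 3 h × 0.750062 mmHg/hPa = 2.00 mmHg/h.

2.00 mmHg per hour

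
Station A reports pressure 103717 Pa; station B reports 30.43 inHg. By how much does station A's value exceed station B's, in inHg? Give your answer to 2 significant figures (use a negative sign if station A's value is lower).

0.20 inHg

station A: 103717 Pa = 30.6276 inHg.
Difference: 30.6276 − 30.4300 = 0.20 inHg.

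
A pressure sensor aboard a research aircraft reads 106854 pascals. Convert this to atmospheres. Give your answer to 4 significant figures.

1.055 atm

1 Pa = 9.86923e-06 atm, so 106854 × 9.86923e-06 = 1.055 atm.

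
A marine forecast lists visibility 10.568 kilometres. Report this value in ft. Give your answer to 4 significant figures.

1 km = 3280.84 ft, so 10.568 × 3280.84 = 34670 ft.

34670 ft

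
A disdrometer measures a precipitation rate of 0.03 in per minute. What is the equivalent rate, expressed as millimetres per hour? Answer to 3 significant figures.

0.03 in/minute × 25.4 mm/in × 60 minute/hour = 45.7 mm/hour.

45.7 mm/hour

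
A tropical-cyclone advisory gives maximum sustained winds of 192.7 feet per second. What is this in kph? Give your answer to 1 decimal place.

1 ft/s = 1.09728 km/h, so 192.7 × 1.09728 = 211.4 km/h.

211.4 km/h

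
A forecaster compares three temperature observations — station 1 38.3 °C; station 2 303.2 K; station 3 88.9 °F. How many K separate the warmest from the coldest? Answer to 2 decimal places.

station 2: 303.2 K = 30.050 °C.
station 3: 88.9 °F = 31.611 °C.
Spread: 38.300 − 30.050 = 8.250 °C.

8.25 K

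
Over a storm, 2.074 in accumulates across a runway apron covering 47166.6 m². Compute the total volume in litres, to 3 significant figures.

Depth: 2.074 in × 25.4 = 52.6796 mm.
1 mm over 1 m² is 1 L, so volume = 52.6796 × 47166.6 = 2484717.6 L ≈ 2480000 L.

2480000 litres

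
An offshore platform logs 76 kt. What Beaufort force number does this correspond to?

Beaufort force 12

76 kt lies in the Beaufort 12 band (hurricane force, ≥64 kt).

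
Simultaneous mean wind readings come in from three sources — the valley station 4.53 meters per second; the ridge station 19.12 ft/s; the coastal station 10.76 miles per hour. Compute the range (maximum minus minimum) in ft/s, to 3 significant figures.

the valley station: 4.53 m/s = 14.8622 ft/s.
the coastal station: 10.76 mph = 15.7813 ft/s.
Spread: 19.1200 − 14.8622 = 4.26 ft/s.

4.26 ft/s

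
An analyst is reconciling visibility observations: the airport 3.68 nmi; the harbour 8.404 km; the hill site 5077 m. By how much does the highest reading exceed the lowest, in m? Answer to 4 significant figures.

3327 m

the airport: 3.68 nmi = 6815.36 m.
the harbour: 8.404 km = 8404.00 m.
Spread: 8404.00 − 5077.00 = 3327 m.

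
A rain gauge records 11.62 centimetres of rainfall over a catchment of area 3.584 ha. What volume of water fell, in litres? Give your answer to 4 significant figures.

Depth: 11.62 cm × 10 = 116.2 mm.
Area: 3.584 ha = 35840 m².
1 mm over 1 m² is 1 L, so volume = 116.2 × 35840 = 4164608 L ≈ 4165000 L.

4165000 litres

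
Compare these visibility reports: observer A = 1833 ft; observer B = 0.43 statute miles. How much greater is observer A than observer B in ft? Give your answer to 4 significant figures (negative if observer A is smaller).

observer B: 0.43 SM = 2270.400 ft.
Difference: 1833.000 − 2270.400 = -437.4 ft.

-437.4 ft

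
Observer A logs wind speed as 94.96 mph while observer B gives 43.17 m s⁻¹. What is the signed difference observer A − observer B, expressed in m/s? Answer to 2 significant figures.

observer A: 94.96 mph = 42.4509 m/s.
Difference: 42.4509 − 43.1700 = -0.72 m/s.

-0.72 m/s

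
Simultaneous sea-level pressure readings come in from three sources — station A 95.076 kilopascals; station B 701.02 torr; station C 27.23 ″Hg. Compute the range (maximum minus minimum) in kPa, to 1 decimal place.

station B: 701.02 mmHg = 93.462 kPa.
station C: 27.23 inHg = 92.211 kPa.
Spread: 95.076 − 92.211 = 2.9 kPa.

2.9 kPa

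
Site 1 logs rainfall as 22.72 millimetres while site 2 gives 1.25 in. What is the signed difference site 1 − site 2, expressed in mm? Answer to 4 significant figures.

site 2: 1.25 in = 31.75000 mm.
Difference: 22.72000 − 31.75000 = -9.030 mm.

-9.030 mm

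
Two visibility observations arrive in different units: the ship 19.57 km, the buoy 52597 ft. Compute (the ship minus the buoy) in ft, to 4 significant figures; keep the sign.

the ship: 19.57 km = 64206.04 ft.
Difference: 64206.04 − 52597.00 = 11610 ft.

11610 ft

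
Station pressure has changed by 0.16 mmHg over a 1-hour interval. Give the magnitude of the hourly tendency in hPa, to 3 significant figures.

0.16 mmHg / 1 h × 1.33322 hPa/mmHg = 0.213 hPa/h.

0.213 hPa per hour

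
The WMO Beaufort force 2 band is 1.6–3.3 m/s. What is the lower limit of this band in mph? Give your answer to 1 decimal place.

3.6 mph

1.6–3.3 m/s × 2.237 = 3.6–7.4 mph.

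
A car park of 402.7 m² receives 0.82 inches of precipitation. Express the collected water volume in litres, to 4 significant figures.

Depth: 0.82 in × 25.4 = 20.828 mm.
1 mm over 1 m² is 1 L, so volume = 20.828 × 402.7 = 8387.4356 L ≈ 8387 L.

8387 litres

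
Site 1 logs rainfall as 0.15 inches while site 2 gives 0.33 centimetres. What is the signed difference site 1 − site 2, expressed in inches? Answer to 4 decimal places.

0.0201 in

site 2: 0.33 cm = 0.129921 in.
Difference: 0.150000 − 0.129921 = 0.0201 in.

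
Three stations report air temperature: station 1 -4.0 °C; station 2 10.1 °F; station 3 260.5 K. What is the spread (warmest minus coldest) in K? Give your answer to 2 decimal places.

station 2: 10.1 °F = -12.167 °C.
station 3: 260.5 K = -12.650 °C.
Spread: (-4.000) − (-12.650) = 8.650 °C.

8.65 K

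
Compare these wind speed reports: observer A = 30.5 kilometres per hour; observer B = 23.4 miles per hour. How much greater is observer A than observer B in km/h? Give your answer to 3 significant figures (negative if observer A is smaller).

-7.16 km/h

observer B: 23.4 mph = 37.6586 km/h.
Difference: 30.5000 − 37.6586 = -7.16 km/h.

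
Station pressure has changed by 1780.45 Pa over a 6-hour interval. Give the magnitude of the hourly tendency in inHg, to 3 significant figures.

1780.45 Pa / 6 h × 0.0002953 inHg/Pa = 0.0876 inHg/h.

0.0876 inHg per hour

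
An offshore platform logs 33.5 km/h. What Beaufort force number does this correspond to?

Beaufort force 5

33.5 km/h = 9.3 m/s, which is Beaufort 5 (fresh breeze, 8.0–10.7 m/s).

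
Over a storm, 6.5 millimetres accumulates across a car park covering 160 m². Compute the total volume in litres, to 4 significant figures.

1 mm over 1 m² is 1 L, so volume = 6.5 × 160 = 1040 L.

1040 litres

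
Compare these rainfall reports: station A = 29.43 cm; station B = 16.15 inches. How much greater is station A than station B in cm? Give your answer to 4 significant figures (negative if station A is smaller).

station B: 16.15 in = 41.0210 cm.
Difference: 29.4300 − 41.0210 = -11.59 cm.

-11.59 cm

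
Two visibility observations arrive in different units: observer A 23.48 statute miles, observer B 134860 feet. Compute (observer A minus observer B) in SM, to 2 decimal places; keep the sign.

observer B: 134860 ft = 25.5417 SM.
Difference: 23.4800 − 25.5417 = -2.06 SM.

-2.06 SM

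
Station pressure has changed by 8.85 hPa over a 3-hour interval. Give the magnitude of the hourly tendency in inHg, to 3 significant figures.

8.85 hPa / 3 h × 0.02953 inHg/hPa = 0.0871 inHg/h.

0.0871 inHg per hour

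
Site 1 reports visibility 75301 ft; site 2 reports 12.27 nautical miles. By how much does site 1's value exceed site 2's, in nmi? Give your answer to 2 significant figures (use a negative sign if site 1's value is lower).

site 1: 75301 ft = 12.3930 nmi.
Difference: 12.3930 − 12.2700 = 0.12 nmi.

0.12 nmi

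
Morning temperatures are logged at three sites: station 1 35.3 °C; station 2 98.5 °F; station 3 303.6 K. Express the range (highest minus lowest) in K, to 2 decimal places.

station 2: 98.5 °F = 36.944 °C.
station 3: 303.6 K = 30.450 °C.
Spread: 36.944 − 30.450 = 6.494 °C.

6.49 K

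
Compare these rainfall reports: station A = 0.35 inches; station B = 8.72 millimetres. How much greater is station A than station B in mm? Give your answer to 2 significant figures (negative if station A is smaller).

station A: 0.35 in = 8.8900 mm.
Difference: 8.8900 − 8.7200 = 0.17 mm.

0.17 mm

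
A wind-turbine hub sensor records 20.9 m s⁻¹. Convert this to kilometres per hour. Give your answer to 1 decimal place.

1 m/s = 3.6 km/h, so 20.9 × 3.6 = 75.2 km/h.

75.2 km/h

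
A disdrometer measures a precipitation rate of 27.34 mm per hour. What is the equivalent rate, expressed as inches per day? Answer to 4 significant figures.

27.34 mm/hour × 0.0393701 in/mm × 24 hour/day = 25.83 in/day.

25.83 in/day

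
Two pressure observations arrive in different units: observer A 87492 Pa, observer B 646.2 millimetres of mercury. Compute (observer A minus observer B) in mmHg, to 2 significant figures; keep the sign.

observer A: 87492 Pa = 656.24 mmHg.
Difference: 656.24 − 646.20 = 10 mmHg.

10 mmHg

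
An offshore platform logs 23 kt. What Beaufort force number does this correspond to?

Beaufort force 6

23 kt lies in the Beaufort 6 band (strong breeze, 22–27 kt).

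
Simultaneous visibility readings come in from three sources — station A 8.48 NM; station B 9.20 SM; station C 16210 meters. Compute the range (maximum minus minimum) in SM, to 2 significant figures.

station A: 8.48 nmi = 9.7586 SM.
station C: 16210 m = 10.0724 SM.
Spread: 10.0724 − 9.2000 = 0.87 SM.

0.87 SM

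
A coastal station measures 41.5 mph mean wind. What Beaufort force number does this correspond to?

41.5 mph = 18.6 m/s, which is Beaufort 8 (gale, 17.2–20.7 m/s).

Beaufort force 8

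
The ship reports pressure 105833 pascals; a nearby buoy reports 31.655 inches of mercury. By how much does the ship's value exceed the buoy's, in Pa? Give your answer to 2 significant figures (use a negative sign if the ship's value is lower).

-1400 Pa

the buoy: 31.655 inHg = 107196.14 Pa.
Difference: 105833.00 − 107196.14 = -1400 Pa.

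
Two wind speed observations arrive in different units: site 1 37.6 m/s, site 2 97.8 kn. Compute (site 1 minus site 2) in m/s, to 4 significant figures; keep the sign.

-12.71 m/s

site 2: 97.8 kt = 50.3127 m/s.
Difference: 37.6000 − 50.3127 = -12.71 m/s.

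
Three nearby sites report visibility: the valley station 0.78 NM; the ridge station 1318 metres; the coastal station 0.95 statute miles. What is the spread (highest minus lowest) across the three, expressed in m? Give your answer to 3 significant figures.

211 m

the valley station: 0.78 nmi = 1444.56 m.
the coastal station: 0.95 SM = 1528.88 m.
Spread: 1528.88 − 1318.00 = 211 m.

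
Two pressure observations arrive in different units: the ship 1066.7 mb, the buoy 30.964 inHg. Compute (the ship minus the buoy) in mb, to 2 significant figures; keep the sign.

the buoy: 30.964 inHg = 1048.56 mb.
Difference: 1066.70 − 1048.56 = 18 mb.

18 mb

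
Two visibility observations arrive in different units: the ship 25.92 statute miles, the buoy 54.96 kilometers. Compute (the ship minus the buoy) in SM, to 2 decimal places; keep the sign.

-8.23 SM

the buoy: 54.96 km = 34.1506 SM.
Difference: 25.9200 − 34.1506 = -8.23 SM.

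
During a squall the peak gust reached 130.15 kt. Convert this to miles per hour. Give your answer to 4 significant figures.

149.8 mph

1 kt = 1.15078 mph, so 130.15 × 1.15078 = 149.8 mph.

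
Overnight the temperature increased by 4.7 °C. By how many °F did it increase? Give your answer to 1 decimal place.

Converting a difference, only the 9/5 scale factor applies: Δ°F = 4.7 × 1.8 = 8.5 °F.

8.5 °F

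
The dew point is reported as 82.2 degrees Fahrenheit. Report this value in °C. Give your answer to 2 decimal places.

27.89 °C

°C = (°F − 32) × 5/9 = (82.2 − 32) / 1.8 = 27.89 °C.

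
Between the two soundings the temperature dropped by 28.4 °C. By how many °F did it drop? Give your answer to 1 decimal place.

51.1 °F

A change of 1 °C equals a change of 1.8 °F: Δ°F = 28.4 × 1.8 = 51.1 °F.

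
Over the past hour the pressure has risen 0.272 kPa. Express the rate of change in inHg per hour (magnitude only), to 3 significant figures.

0.272 kPa / 1 h × 0.2953 inHg/kPa = 0.0803 inHg/h.

0.0803 inHg per hour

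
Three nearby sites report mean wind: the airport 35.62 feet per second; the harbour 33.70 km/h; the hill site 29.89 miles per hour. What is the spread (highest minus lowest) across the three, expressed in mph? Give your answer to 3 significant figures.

the airport: 35.62 ft/s = 24.2864 mph.
the harbour: 33.70 km/h = 20.9402 mph.
Spread: 29.8900 − 20.9402 = 8.95 mph.

8.95 mph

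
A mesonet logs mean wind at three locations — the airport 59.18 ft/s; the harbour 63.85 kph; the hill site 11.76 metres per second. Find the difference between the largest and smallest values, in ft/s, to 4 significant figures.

20.60 ft/s

the harbour: 63.85 km/h = 58.1893 ft/s.
the hill site: 11.76 m/s = 38.5827 ft/s.
Spread: 59.1800 − 38.5827 = 20.60 ft/s.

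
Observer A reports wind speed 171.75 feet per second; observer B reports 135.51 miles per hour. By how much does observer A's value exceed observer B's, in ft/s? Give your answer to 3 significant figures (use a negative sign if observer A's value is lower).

-27.0 ft/s

observer B: 135.51 mph = 198.748 ft/s.
Difference: 171.750 − 198.748 = -27.0 ft/s.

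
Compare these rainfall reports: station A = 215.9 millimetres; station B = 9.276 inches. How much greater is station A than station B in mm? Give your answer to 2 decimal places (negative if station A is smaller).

station B: 9.276 in = 235.6104 mm.
Difference: 215.9000 − 235.6104 = -19.71 mm.

-19.71 mm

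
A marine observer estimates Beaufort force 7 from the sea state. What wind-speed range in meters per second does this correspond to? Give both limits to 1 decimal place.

13.9 to 17.1 m/s

Beaufort 7 (near gale) spans 13.9–17.1 m/s.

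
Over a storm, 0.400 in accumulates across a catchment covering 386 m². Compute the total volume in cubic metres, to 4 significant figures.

Depth: 0.400 in × 25.4 = 10.16 mm.
1 mm over 1 m² is 1 L, so volume = 10.16 × 386 = 3921.76 L = 3.922 m³.

3.922 cubic metres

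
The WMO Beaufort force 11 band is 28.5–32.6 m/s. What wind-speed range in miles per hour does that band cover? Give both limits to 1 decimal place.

28.5–32.6 m/s × 2.237 = 63.8–72.9 mph.

63.8 to 72.9 mph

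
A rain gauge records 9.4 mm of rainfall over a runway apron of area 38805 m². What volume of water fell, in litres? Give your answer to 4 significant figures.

1 mm over 1 m² is 1 L, so volume = 9.4 × 38805 = 364767 L ≈ 364800 L.

364800 litres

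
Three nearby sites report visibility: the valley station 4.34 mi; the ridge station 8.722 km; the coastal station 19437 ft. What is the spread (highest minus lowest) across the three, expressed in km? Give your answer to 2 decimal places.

2.80 km

the valley station: 4.34 SM = 6.9846 km.
the coastal station: 19437 ft = 5.9244 km.
Spread: 8.7220 − 5.9244 = 2.80 km.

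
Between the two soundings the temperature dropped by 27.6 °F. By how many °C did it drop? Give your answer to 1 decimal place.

Converting a difference, only the 9/5 scale factor applies: Δ°C = 27.6 × 0.5556 = 15.3 °C.

15.3 °C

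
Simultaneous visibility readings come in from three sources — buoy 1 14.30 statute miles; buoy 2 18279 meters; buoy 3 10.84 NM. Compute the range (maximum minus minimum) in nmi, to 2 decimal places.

buoy 1: 14.30 SM = 12.4264 nmi.
buoy 2: 18279 m = 9.8699 nmi.
Spread: 12.4264 − 9.8699 = 2.56 nmi.

2.56 nmi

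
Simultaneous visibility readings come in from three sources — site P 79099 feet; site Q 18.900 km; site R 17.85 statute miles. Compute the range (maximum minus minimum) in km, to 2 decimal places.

9.83 km

site P: 79099 ft = 24.1094 km.
site R: 17.85 SM = 28.7268 km.
Spread: 28.7268 − 18.9000 = 9.83 km.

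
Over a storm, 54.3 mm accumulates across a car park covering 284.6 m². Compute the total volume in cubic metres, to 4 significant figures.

15.45 cubic metres

1 mm over 1 m² is 1 L, so volume = 54.3 × 284.6 = 15453.78 L = 15.45 m³.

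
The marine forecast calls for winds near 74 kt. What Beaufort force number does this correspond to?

74 kt lies in the Beaufort 12 band (hurricane force, ≥64 kt).

Beaufort force 12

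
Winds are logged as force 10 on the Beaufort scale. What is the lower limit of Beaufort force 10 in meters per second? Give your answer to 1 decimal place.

24.5 m/s

Beaufort 10 (storm) spans 24.5–28.4 m/s.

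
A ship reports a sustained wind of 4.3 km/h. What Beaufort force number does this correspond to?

4.3 km/h = 1.2 m/s, which is Beaufort 1 (light air, 0.3–1.5 m/s).

Beaufort force 1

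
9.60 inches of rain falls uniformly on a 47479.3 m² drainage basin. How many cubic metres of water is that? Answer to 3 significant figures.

11600 cubic metres

Depth: 9.60 in × 25.4 = 243.84 mm.
1 mm over 1 m² is 1 L, so volume = 243.84 × 47479.3 = 11577353 L = 11600 m³.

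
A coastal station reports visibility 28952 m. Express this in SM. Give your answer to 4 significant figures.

1 m = 0.000621371 SM, so 28952 × 0.000621371 = 17.99 SM.

17.99 SM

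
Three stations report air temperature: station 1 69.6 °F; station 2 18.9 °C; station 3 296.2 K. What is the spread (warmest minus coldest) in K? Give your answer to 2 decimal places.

station 1: 69.6 °F = 20.889 °C.
station 3: 296.2 K = 23.050 °C.
Spread: 23.050 − 18.900 = 4.150 °C.

4.15 K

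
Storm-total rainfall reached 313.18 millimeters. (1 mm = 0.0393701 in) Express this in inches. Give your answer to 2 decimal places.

12.33 in

1 mm = 0.0393701 in, so 313.18 × 0.0393701 = 12.33 in.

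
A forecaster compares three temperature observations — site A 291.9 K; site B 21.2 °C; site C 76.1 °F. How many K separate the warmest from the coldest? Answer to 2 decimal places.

5.75 K

site A: 291.9 K = 18.750 °C.
site C: 76.1 °F = 24.500 °C.
Spread: 24.500 − 18.750 = 5.750 °C.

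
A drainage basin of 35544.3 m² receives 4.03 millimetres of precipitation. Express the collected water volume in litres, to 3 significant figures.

1 mm over 1 m² is 1 L, so volume = 4.03 × 35544.3 = 143243.53 L ≈ 143000 L.

143000 litres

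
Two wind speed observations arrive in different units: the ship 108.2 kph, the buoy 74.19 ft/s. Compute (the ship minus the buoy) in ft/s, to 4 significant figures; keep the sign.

24.42 ft/s

the ship: 108.2 km/h = 98.6075 ft/s.
Difference: 98.6075 − 74.1900 = 24.42 ft/s.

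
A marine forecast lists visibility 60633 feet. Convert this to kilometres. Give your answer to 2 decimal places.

18.48 km

1 ft = 0.0003048 km, so 60633 × 0.0003048 = 18.48 km.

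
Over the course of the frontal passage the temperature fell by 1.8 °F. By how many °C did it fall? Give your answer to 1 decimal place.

1.0 °C

For a temperature change the 32° offset cancels: Δ°C = 1.8 × 0.5556 = 1.0 °C.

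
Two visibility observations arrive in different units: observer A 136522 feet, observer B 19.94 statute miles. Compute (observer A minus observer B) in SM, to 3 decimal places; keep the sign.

observer A: 136522 ft = 25.85644 SM.
Difference: 25.85644 − 19.94000 = 5.916 SM.

5.916 SM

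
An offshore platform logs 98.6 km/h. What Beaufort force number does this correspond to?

Beaufort force 10

98.6 km/h = 27.4 m/s, which is Beaufort 10 (storm, 24.5–28.4 m/s).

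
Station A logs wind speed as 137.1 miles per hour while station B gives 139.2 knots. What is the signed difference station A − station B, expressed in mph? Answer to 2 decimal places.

station B: 139.2 kt = 160.1885 mph.
Difference: 137.1000 − 160.1885 = -23.09 mph.

-23.09 mph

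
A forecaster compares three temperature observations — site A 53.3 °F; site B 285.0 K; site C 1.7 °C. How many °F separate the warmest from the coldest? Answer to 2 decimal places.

18.27 °F

site A: 53.3 °F = 11.833 °C.
site B: 285.0 K = 11.850 °C.
Spread: 11.850 − 1.700 = 10.150 °C = 18.27 °F.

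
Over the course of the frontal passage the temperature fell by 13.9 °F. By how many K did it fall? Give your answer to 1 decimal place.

7.7 K

Converting a difference, only the 9/5 scale factor applies: ΔK = 13.9 × 0.5556 = 7.7 K.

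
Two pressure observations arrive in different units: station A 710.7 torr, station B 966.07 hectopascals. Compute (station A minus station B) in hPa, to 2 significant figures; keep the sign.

-19 hPa

station A: 710.7 mmHg = 947.52 hPa.
Difference: 947.52 − 966.07 = -19 hPa.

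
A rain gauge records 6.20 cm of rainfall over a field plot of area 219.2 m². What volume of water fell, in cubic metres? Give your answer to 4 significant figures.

Depth: 6.20 cm × 10 = 62 mm.
1 mm over 1 m² is 1 L, so volume = 62 × 219.2 = 13590.4 L = 13.59 m³.

13.59 cubic metres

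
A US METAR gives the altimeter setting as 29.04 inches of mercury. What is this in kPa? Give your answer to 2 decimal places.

98.34 kPa

1 inHg = 3.38639 kPa, so 29.04 × 3.38639 = 98.34 kPa.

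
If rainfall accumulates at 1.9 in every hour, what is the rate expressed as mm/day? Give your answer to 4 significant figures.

1.9 in/hour × 25.4 mm/in × 24 hour/day = 1158 mm/day.

1158 mm/day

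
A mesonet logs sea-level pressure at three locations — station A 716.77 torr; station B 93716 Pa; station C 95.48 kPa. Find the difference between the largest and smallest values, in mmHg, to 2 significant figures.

14 mmHg

station B: 93716 Pa = 702.93 mmHg.
station C: 95.48 kPa = 716.16 mmHg.
Spread: 716.77 − 702.93 = 14 mmHg.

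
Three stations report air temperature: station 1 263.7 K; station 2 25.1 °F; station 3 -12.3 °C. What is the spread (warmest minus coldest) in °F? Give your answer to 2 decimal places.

15.24 °F

station 1: 263.7 K = -9.450 °C.
station 2: 25.1 °F = -3.833 °C.
Spread: (-3.833) − (-12.300) = 8.467 °C = 15.24 °F.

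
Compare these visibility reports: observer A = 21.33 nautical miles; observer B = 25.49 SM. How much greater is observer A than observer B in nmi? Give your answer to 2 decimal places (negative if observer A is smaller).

-0.82 nmi

observer B: 25.49 SM = 22.1502 nmi.
Difference: 21.3300 − 22.1502 = -0.82 nmi.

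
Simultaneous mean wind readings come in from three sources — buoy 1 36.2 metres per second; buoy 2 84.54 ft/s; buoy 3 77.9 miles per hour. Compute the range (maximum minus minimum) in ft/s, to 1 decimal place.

buoy 1: 36.2 m/s = 118.766 ft/s.
buoy 3: 77.9 mph = 114.253 ft/s.
Spread: 118.766 − 84.540 = 34.2 ft/s.

34.2 ft/s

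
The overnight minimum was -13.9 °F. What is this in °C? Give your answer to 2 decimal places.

-25.50 °C

°C = (°F − 32) × 5/9 = (-13.9 − 32) / 1.8 = -25.50 °C.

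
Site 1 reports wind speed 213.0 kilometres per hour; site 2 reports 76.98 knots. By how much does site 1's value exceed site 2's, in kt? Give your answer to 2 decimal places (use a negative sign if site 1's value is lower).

site 1: 213.0 km/h = 115.0108 kt.
Difference: 115.0108 − 76.9800 = 38.03 kt.

38.03 kt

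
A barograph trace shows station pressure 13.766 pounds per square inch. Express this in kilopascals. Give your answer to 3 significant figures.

94.9 kPa

1 psi = 6.89476 kPa, so 13.766 × 6.89476 = 94.9 kPa.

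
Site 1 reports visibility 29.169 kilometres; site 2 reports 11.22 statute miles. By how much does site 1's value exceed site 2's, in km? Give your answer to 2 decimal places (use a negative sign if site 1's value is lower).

11.11 km

site 2: 11.22 SM = 18.0568 km.
Difference: 29.1690 − 18.0568 = 11.11 km.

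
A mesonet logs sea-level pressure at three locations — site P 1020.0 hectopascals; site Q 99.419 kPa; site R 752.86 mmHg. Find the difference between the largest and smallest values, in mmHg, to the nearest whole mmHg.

19 mmHg

site P: 1020.0 hPa = 765.06 mmHg.
site Q: 99.419 kPa = 745.70 mmHg.
Spread: 765.06 − 745.70 = 19 mmHg.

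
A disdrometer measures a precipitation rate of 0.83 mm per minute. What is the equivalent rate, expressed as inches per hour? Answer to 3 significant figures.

1.96 in/hour

0.83 mm/minute × 0.0393701 in/mm × 60 minute/hour = 1.96 in/hour.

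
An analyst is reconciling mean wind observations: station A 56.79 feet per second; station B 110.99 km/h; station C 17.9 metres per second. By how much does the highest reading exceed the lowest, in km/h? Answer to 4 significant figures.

station A: 56.79 ft/s = 62.3145 km/h.
station C: 17.9 m/s = 64.4400 km/h.
Spread: 110.9900 − 62.3145 = 48.68 km/h.

48.68 km/h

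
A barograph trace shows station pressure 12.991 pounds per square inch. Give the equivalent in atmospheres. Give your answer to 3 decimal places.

1 psi = 0.068046 atm, so 12.991 × 0.068046 = 0.884 atm.

0.884 atm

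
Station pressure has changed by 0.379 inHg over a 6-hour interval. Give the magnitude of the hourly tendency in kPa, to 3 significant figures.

0.214 kPa per hour

0.379 inHg / 6 h × 3.38639 kPa/inHg = 0.214 kPa/h.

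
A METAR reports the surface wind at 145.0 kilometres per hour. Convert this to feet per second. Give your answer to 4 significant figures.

1 km/h = 0.911344 ft/s, so 145.0 × 0.911344 = 132.1 ft/s.

132.1 ft/s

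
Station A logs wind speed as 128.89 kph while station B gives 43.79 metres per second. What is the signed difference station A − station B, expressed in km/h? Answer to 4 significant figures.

station B: 43.79 m/s = 157.6440 km/h.
Difference: 128.8900 − 157.6440 = -28.75 km/h.

-28.75 km/h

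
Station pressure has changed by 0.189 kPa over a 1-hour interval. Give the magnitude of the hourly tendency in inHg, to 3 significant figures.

0.189 kPa / 1 h × 0.2953 inHg/kPa = 0.0558 inHg/h.

0.0558 inHg per hour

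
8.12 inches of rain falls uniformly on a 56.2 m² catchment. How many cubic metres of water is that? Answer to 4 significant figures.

11.59 cubic metres

Depth: 8.12 in × 25.4 = 206.248 mm.
1 mm over 1 m² is 1 L, so volume = 206.248 × 56.2 = 11591.138 L = 11.59 m³.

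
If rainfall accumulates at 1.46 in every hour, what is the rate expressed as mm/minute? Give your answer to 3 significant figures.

0.618 mm/minute

1.46 in/hour × 25.4 mm/in × 0.0166667 hour/minute = 0.618 mm/minute.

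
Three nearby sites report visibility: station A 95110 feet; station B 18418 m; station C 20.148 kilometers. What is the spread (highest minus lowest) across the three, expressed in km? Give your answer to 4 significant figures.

station A: 95110 ft = 28.9895 km.
station B: 18418 m = 18.4180 km.
Spread: 28.9895 − 18.4180 = 10.57 km.

10.57 km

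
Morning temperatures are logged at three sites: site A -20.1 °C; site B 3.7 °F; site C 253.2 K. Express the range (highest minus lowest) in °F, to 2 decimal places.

7.88 °F

site B: 3.7 °F = -15.722 °C.
site C: 253.2 K = -19.950 °C.
Spread: (-15.722) − (-20.100) = 4.378 °C = 7.88 °F.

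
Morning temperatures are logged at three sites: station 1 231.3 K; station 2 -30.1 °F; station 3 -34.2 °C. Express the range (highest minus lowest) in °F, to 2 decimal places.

station 1: 231.3 K = -41.850 °C.
station 2: -30.1 °F = -34.500 °C.
Spread: (-34.200) − (-41.850) = 7.650 °C = 13.77 °F.

13.77 °F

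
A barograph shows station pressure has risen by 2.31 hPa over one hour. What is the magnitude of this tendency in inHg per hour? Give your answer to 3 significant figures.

2.31 hPa / 1 h × 0.02953 inHg/hPa = 0.0682 inHg/h.

0.0682 inHg per hour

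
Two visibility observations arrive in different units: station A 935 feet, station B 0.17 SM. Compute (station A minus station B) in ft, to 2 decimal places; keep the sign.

station B: 0.17 SM = 897.6000 ft.
Difference: 935.0000 − 897.6000 = 37.40 ft.

37.40 ft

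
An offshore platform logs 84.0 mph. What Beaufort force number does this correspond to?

Beaufort force 12

84.0 mph = 37.6 m/s, which is Beaufort 12 (hurricane force, ≥32.7 m/s).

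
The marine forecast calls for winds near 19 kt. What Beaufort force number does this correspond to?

19 kt lies in the Beaufort 5 band (fresh breeze, 17–21 kt).

Beaufort force 5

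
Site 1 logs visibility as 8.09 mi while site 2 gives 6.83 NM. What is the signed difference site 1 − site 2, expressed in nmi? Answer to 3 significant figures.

site 1: 8.09 SM = 7.03002 nmi.
Difference: 7.03002 − 6.83000 = 0.200 nmi.

0.200 nmi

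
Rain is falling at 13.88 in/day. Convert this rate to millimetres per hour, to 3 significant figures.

14.7 mm/hour

13.88 in/day × 25.4 mm/in × 0.0416667 day/hour = 14.7 mm/hour.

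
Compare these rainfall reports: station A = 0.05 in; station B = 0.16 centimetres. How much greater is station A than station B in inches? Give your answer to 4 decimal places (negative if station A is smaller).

-0.0130 in

station B: 0.16 cm = 0.062992 in.
Difference: 0.050000 − 0.062992 = -0.0130 in.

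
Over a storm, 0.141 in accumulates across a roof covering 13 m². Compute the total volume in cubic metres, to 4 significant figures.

0.04656 cubic metres

Depth: 0.141 in × 25.4 = 3.5814 mm.
1 mm over 1 m² is 1 L, so volume = 3.5814 × 13 = 46.5582 L = 0.04656 m³.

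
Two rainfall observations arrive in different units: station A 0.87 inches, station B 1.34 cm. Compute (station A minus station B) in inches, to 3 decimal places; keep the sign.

station B: 1.34 cm = 0.52756 in.
Difference: 0.87000 − 0.52756 = 0.342 in.

0.342 in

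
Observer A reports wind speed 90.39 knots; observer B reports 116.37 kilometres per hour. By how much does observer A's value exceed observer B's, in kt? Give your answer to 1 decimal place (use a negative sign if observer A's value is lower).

27.6 kt

observer B: 116.37 km/h = 62.835 kt.
Difference: 90.390 − 62.835 = 27.6 kt.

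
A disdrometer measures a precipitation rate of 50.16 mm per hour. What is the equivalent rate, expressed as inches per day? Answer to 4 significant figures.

47.40 in/day

50.16 mm/hour × 0.0393701 in/mm × 24 hour/day = 47.40 in/day.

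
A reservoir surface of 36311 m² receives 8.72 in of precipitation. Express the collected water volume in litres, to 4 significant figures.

8042000 litres

Depth: 8.72 in × 25.4 = 221.488 mm.
1 mm over 1 m² is 1 L, so volume = 221.488 × 36311 = 8042450.8 L ≈ 8042000 L.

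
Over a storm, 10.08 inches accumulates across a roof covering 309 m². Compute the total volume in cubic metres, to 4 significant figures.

Depth: 10.08 in × 25.4 = 256.032 mm.
1 mm over 1 m² is 1 L, so volume = 256.032 × 309 = 79113.888 L = 79.11 m³.

79.11 cubic metres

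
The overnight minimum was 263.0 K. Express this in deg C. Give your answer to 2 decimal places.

°C = 263.0 − 273.15 = -10.15 °C.

-10.15 °C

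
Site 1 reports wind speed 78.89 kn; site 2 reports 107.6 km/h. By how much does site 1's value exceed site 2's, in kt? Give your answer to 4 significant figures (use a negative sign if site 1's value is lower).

site 2: 107.6 km/h = 58.0994 kt.
Difference: 78.8900 − 58.0994 = 20.79 kt.

20.79 kt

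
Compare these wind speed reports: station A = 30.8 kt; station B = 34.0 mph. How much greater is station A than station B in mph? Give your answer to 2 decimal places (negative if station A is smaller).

1.44 mph

station A: 30.8 kt = 35.4440 mph.
Difference: 35.4440 − 34.0000 = 1.44 mph.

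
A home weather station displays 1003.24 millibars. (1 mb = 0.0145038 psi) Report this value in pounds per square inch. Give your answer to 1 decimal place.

1 mb = 0.0145038 psi, so 1003.24 × 0.0145038 = 14.6 psi.

14.6 psi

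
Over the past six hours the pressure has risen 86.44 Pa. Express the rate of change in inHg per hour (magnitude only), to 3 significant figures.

0.00425 inHg per hour

86.44 Pa / 6 h × 0.0002953 inHg/Pa = 0.00425 inHg/h.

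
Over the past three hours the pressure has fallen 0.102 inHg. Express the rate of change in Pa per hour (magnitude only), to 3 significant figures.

0.102 inHg / 3 h × 3386.39 Pa/inHg = 115 Pa/h.

115 Pa per hour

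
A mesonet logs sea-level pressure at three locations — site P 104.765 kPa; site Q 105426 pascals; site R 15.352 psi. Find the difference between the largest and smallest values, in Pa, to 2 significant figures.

site P: 104.765 kPa = 104765.00 Pa.
site R: 15.352 psi = 105848.31 Pa.
Spread: 105848.31 − 104765.00 = 1100 Pa.

1100 Pa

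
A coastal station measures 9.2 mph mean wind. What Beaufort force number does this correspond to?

Beaufort force 3

9.2 mph = 4.1 m/s, which is Beaufort 3 (gentle breeze, 3.4–5.4 m/s).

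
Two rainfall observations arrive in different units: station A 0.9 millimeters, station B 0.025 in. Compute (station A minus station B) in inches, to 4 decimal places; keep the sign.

station A: 0.9 mm = 0.035433 in.
Difference: 0.035433 − 0.025000 = 0.0104 in.

0.0104 in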